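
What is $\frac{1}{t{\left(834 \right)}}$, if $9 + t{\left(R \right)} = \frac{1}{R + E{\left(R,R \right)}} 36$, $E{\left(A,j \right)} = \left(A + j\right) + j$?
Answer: $- \frac{278}{2499} \approx -0.11124$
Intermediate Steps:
$E{\left(A,j \right)} = A + 2 j$
$t{\left(R \right)} = -9 + \frac{9}{R}$ ($t{\left(R \right)} = -9 + \frac{1}{R + \left(R + 2 R\right)} 36 = -9 + \frac{1}{R + 3 R} 36 = -9 + \frac{1}{4 R} 36 = -9 + \frac{9}{R}$)
$\frac{1}{t{\left(834 \right)}} = \frac{1}{-9 + \frac{9}{834}} = \frac{1}{-9 + 9 \cdot \frac{1}{834}} = \frac{1}{-9 + \frac{3}{278}} = \frac{1}{- \frac{2499}{278}} = - \frac{278}{2499}$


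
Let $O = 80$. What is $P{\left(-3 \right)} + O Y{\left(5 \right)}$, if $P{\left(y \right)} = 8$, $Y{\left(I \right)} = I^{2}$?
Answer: $2008$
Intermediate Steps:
$P{\left(-3 \right)} + O Y{\left(5 \right)} = 8 + 80 \cdot 5^{2} = 8 + 80 \cdot 25 = 8 + 2000 = 2008$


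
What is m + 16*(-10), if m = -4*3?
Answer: -172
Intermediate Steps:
m = -12
m + 16*(-10) = -12 + 16*(-10) = -12 - 160 = -172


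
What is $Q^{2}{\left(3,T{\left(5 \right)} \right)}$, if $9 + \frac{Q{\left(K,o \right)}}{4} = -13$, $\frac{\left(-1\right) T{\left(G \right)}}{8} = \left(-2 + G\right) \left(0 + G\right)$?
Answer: $7744$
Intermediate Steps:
$T{\left(G \right)} = - 8 G \left(-2 + G\right)$ ($T{\left(G \right)} = - 8 \left(-2 + G\right) \left(0 + G\right) = - 8 \left(-2 + G\right) G = - 8 G \left(-2 + G\right)$)
$Q{\left(K,o \right)} = -88$ ($Q{\left(K,o \right)} = -36 + 4 \left(-13\right) = -36 - 52 = -88$)
$Q^{2}{\left(3,T{\left(5 \right)} \right)} = \left(-88\right)^{2} = 7744$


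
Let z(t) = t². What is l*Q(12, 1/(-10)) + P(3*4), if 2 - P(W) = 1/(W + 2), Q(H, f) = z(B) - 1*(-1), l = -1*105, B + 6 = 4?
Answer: -7323/14 ≈ -523.07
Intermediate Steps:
B = -2 (B = -6 + 4 = -2)
l = -105
Q(H, f) = 5 (Q(H, f) = (-2)² - 1*(-1) = 4 + 1 = 5)
P(W) = 2 - 1/(2 + W) (P(W) = 2 - 1/(W + 2) = 2 - 1/(2 + W))
l*Q(12, 1/(-10)) + P(3*4) = -105*5 + (3 + 2*(3*4))/(2 + 3*4) = -525 + (3 + 2*12)/(2 + 12) = -525 + (3 + 24)/14 = -525 + (1/14)*27 = -525 + 27/14 = -7323/14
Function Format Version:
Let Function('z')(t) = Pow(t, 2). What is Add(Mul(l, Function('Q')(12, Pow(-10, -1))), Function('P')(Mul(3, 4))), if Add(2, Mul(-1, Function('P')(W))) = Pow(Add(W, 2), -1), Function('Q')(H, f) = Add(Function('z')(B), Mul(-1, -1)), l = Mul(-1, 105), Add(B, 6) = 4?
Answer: Rational(-7323, 14) ≈ -523.07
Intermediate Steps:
B = -2 (B = Add(-6, 4) = -2)
l = -105
Function('Q')(H, f) = 5 (Function('Q')(H, f) = Add(Pow(-2, 2), Mul(-1, -1)) = Add(4, 1) = 5)
Function('P')(W) = Add(2, Mul(-1, Pow(Add(2, W), -1))) (Function('P')(W) = Add(2, Mul(-1, Pow(Add(W, 2), -1))) = Add(2, Mul(-1, Pow(Add(2, W), -1))))
Add(Mul(l, Function('Q')(12, Pow(-10, -1))), Function('P')(Mul(3, 4))) = Add(Mul(-105, 5), Mul(Pow(Add(2, Mul(3, 4)), -1), Add(3, Mul(2, Mul(3, 4))))) = Add(-525, Mul(Pow(Add(2, 12), -1), Add(3, Mul(2, 12)))) = Add(-525, Mul(Pow(14, -1), Add(3, 24))) = Add(-525, Mul(Rational(1, 14), 27)) = Add(-525, Rational(27, 14)) = Rational(-7323, 14)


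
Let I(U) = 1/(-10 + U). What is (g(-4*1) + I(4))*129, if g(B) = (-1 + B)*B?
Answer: 5117/2 ≈ 2558.5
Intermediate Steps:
g(B) = B*(-1 + B)
(g(-4*1) + I(4))*129 = ((-4*1)*(-1 - 4*1) + 1/(-10 + 4))*129 = (-4*(-1 - 4) + 1/(-6))*129 = (-4*(-5) - 1/6)*129 = (20 - 1/6)*129 = (119/6)*129 = 5117/2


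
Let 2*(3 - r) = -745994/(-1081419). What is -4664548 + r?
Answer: -5044327962352/1081419 ≈ -4.6645e+6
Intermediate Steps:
r = 2871260/1081419 (r = 3 - (-372997)/(-1081419) = 3 - (-372997)*(-1)/1081419 = 3 - ½*745994/1081419 = 3 - 372997/1081419 = 2871260/1081419 ≈ 2.6551)
-4664548 + r = -4664548 + 2871260/1081419 = -5044327962352/1081419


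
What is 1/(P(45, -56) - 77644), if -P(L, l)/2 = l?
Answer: -1/77532 ≈ -1.2898e-5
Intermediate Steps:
P(L, l) = -2*l
1/(P(45, -56) - 77644) = 1/(-2*(-56) - 77644) = 1/(112 - 77644) = 1/(-77532) = -1/77532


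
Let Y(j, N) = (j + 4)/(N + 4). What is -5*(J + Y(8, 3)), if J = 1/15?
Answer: -187/21 ≈ -8.9048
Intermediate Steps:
Y(j, N) = (4 + j)/(4 + N)
J = 1/15 ≈ 0.066667
-5*(J + Y(8, 3)) = -5*(1/15 + (4 + 8)/(4 + 3)) = -5*(1/15 + 12/7) = -5*187/105 = -187/21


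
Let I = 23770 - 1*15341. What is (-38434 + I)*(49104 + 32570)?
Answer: -2450628370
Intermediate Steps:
I = 8429 (I = 23770 - 15341 = 8429)
(-38434 + I)*(49104 + 32570) = (-38434 + 8429)*(49104 + 32570) = -30005*81674 = -2450628370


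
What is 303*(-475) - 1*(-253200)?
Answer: 109275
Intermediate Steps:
303*(-475) - 1*(-253200) = -143925 + 253200 = 109275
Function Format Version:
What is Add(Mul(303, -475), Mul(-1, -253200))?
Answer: 109275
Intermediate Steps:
Add(Mul(303, -475), Mul(-1, -253200)) = Add(-143925, 253200) = 109275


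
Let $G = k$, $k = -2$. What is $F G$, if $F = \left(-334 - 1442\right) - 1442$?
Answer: $6436$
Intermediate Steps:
$G = -2$
$F = -3218$ ($F = \left(-334 - 1442\right) - 1442 = -1776 - 1442 = -3218$)
$F G = \left(-3218\right) \left(-2\right) = 6436$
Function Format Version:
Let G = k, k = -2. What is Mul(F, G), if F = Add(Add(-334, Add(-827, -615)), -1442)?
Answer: 6436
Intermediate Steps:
G = -2
F = -3218 (F = Add(Add(-334, -1442), -1442) = Add(-1776, -1442) = -3218)
Mul(F, G) = Mul(-3218, -2) = 6436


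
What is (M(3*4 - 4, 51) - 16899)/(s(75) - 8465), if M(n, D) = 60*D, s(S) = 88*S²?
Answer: -1977/69505 ≈ -0.028444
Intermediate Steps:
(M(3*4 - 4, 51) - 16899)/(s(75) - 8465) = (60*51 - 16899)/(88*75² - 8465) = (3060 - 16899)/(88*5625 - 8465) = -13839/(495000 - 8465) = -13839/486535 = -13839*1/486535 = -1977/69505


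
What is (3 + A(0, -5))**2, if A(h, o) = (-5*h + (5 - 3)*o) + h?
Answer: 49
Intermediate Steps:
A(h, o) = -4*h + 2*o (A(h, o) = (-5*h + 2*o) + h = -4*h + 2*o)
(3 + A(0, -5))**2 = (3 + (-4*0 + 2*(-5)))**2 = (3 + (0 - 10))**2 = (3 - 10)**2 = (-7)**2 = 49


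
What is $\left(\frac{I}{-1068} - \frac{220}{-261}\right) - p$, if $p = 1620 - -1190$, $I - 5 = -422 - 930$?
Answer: $- \frac{260898451}{92916} \approx -2807.9$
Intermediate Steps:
$I = -1347$ ($I = 5 - 1352 = -1347$)
$p = 2810$ ($p = 1620 + 1190 = 2810$)
$\left(\frac{I}{-1068} - \frac{220}{-261}\right) - p = \left(- \frac{1347}{-1068} - \frac{220}{-261}\right) - 2810 = \left(\left(-1347\right) \left(- \frac{1}{1068}\right) - - \frac{220}{261}\right) - 2810 = \left(\frac{449}{356} + \frac{220}{261}\right) - 2810 = \frac{195509}{92916} - 2810 = - \frac{260898451}{92916}$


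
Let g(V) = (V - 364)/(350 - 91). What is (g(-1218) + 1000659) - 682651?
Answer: 11766070/37 ≈ 3.1800e+5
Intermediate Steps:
g(V) = -52/37 + V/259 (g(V) = (-364 + V)/259 = (-364 + V)*(1/259) = -52/37 + V/259)
(g(-1218) + 1000659) - 682651 = ((-52/37 + (1/259)*(-1218)) + 1000659) - 682651 = ((-52/37 - 174/37) + 1000659) - 682651 = (-226/37 + 1000659) - 682651 = 37024157/37 - 682651 = 11766070/37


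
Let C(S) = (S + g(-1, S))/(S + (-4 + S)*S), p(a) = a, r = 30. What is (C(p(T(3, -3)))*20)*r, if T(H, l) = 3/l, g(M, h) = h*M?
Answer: 0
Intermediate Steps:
g(M, h) = M*h
C(S) = 0 (C(S) = (S - S)/(S + (-4 + S)*S) = 0/(S + S*(-4 + S)) = 0)
(C(p(T(3, -3)))*20)*r = (0*20)*30 = 0*30 = 0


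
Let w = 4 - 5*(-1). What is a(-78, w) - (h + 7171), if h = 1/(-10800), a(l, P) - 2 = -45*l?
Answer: -39517199/10800 ≈ -3659.0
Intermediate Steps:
w = 9 (w = 4 + 5 = 9)
a(l, P) = 2 - 45*l
h = -1/10800 ≈ -9.2593e-5
a(-78, w) - (h + 7171) = (2 - 45*(-78)) - (-1/10800 + 7171) = (2 + 3510) - 1*77446799/10800 = 3512 - 77446799/10800 = -39517199/10800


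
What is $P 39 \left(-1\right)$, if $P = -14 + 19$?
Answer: $-195$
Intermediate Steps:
$P = 5$
$P 39 \left(-1\right) = 5 \cdot 39 \left(-1\right) = 195 \left(-1\right) = -195$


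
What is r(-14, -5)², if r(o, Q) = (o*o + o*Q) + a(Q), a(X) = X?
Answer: 68121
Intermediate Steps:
r(o, Q) = Q + o² + Q*o (r(o, Q) = (o*o + o*Q) + Q = (o² + Q*o) + Q = Q + o² + Q*o)
r(-14, -5)² = (-5 + (-14)² - 5*(-14))² = (-5 + 196 + 70)² = 261² = 68121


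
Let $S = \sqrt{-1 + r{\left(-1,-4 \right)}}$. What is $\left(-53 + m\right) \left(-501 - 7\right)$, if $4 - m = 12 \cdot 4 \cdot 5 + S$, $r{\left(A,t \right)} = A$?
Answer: $146812 + 508 i \sqrt{2} \approx 1.4681 \cdot 10^{5} + 718.42 i$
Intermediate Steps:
$S = i \sqrt{2}$ ($S = \sqrt{-1 - 1} = \sqrt{-2} = i \sqrt{2} \approx 1.4142 i$)
$m = -236 - i \sqrt{2}$ ($m = 4 - \left(12 \cdot 4 \cdot 5 + i \sqrt{2}\right) = 4 - \left(12 \cdot 20 + i \sqrt{2}\right) = 4 - \left(240 + i \sqrt{2}\right) = -236 - i \sqrt{2} \approx -236.0 - 1.4142 i$)
$\left(-53 + m\right) \left(-501 - 7\right) = \left(-53 - \left(236 + i \sqrt{2}\right)\right) \left(-501 - 7\right) = \left(-289 - i \sqrt{2}\right) \left(-501 + \left(-7 + 0\right)\right) = \left(-289 - i \sqrt{2}\right) \left(-501 - 7\right) = \left(-289 - i \sqrt{2}\right) \left(-508\right) = 146812 + 508 i \sqrt{2}$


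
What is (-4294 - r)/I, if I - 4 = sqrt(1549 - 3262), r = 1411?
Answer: -3260/247 + 815*I*sqrt(1713)/247 ≈ -13.198 + 136.56*I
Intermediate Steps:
I = 4 + I*sqrt(1713) (I = 4 + sqrt(1549 - 3262) = 4 + sqrt(-1713) = 4 + I*sqrt(1713) ≈ 4.0 + 41.388*I)
(-4294 - r)/I = (-4294 - 1*1411)/(4 + I*sqrt(1713)) = (-4294 - 1411)/(4 + I*sqrt(1713)) = -5705/(4 + I*sqrt(1713))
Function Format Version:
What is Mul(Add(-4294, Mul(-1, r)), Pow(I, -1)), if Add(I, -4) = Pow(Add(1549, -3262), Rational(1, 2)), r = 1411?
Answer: Add(Rational(-3260, 247), Mul(Rational(815, 247), I, Pow(1713, Rational(1, 2)))) ≈ Add(-13.198, Mul(136.56, I))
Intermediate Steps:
I = Add(4, Mul(I, Pow(1713, Rational(1, 2)))) (I = Add(4, Pow(Add(1549, -3262), Rational(1, 2))) = Add(4, Pow(-1713, Rational(1, 2))) = Add(4, Mul(I, Pow(1713, Rational(1, 2)))) ≈ Add(4.0000, Mul(41.388, I)))
Mul(Add(-4294, Mul(-1, r)), Pow(I, -1)) = Mul(Add(-4294, Mul(-1, 1411)), Pow(Add(4, Mul(I, Pow(1713, Rational(1, 2)))), -1)) = Mul(Add(-4294, -1411), Pow(Add(4, Mul(I, Pow(1713, Rational(1, 2)))), -1)) = Mul(-5705, Pow(Add(4, Mul(I, Pow(1713, Rational(1, 2)))), -1))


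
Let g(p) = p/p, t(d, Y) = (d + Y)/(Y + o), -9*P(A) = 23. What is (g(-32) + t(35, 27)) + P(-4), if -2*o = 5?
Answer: 430/441 ≈ 0.97506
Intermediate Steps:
o = -5/2 (o = -½*5 = -5/2 ≈ -2.5000)
P(A) = -23/9 (P(A) = -⅑*23 = -23/9)
t(d, Y) = (Y + d)/(-5/2 + Y) (t(d, Y) = (d + Y)/(Y - 5/2) = (Y + d)/(-5/2 + Y))
g(p) = 1
(g(-32) + t(35, 27)) + P(-4) = (1 + 2*(27 + 35)/(-5 + 2*27)) - 23/9 = (1 + 2*62/(-5 + 54)) - 23/9 = (1 + 2*62/49) - 23/9 = (1 + 2*(1/49)*62) - 23/9 = (1 + 124/49) - 23/9 = 173/49 - 23/9 = 430/441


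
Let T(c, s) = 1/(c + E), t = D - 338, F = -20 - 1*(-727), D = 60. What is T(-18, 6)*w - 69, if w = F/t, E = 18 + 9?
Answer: -173345/2502 ≈ -69.283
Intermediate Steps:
F = 707 (F = -20 + 727 = 707)
t = -278 (t = 60 - 338 = -278)
E = 27
T(c, s) = 1/(27 + c) (T(c, s) = 1/(c + 27) = 1/(27 + c))
w = -707/278 (w = 707/(-278) = 707*(-1/278) = -707/278 ≈ -2.5432)
T(-18, 6)*w - 69 = -707/278/(27 - 18) - 69 = -707/278/9 - 69 = (⅑)*(-707/278) - 69 = -707/2502 - 69 = -173345/2502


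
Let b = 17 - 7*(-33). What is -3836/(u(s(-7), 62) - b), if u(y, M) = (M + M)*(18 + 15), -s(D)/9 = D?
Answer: -959/961 ≈ -0.99792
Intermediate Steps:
s(D) = -9*D
b = 248 (b = 17 + 231 = 248)
u(y, M) = 66*M (u(y, M) = (2*M)*33 = 66*M)
-3836/(u(s(-7), 62) - b) = -3836/(66*62 - 1*248) = -3836/(4092 - 248) = -3836/3844 = -3836*1/3844 = -959/961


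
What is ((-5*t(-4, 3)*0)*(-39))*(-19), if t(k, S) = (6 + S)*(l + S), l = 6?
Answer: 0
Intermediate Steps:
t(k, S) = (6 + S)² (t(k, S) = (6 + S)*(6 + S) = (6 + S)²)
((-5*t(-4, 3)*0)*(-39))*(-19) = ((-5*(36 + 3² + 12*3)*0)*(-39))*(-19) = ((-5*(36 + 9 + 36)*0)*(-39))*(-19) = ((-5*81*0)*(-39))*(-19) = (-405*0*(-39))*(-19) = (0*(-39))*(-19) = 0*(-19) = 0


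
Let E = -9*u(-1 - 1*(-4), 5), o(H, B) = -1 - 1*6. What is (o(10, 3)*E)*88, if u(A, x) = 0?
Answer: 0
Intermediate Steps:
o(H, B) = -7 (o(H, B) = -1 - 6 = -7)
E = 0 (E = -9*0 = 0)
(o(10, 3)*E)*88 = -7*0*88 = 0*88 = 0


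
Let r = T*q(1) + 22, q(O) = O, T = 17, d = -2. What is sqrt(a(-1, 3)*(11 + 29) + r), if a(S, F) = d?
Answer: I*sqrt(41) ≈ 6.4031*I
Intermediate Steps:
a(S, F) = -2
r = 39 (r = 17*1 + 22 = 17 + 22 = 39)
sqrt(a(-1, 3)*(11 + 29) + r) = sqrt(-2*(11 + 29) + 39) = sqrt(-2*40 + 39) = sqrt(-80 + 39) = sqrt(-41) = I*sqrt(41)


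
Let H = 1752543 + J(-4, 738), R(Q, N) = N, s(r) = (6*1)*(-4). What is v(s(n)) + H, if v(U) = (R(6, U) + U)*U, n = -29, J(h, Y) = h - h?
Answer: 1753695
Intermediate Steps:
J(h, Y) = 0
s(r) = -24 (s(r) = 6*(-4) = -24)
H = 1752543 (H = 1752543 + 0 = 1752543)
v(U) = 2*U² (v(U) = (U + U)*U = (2*U)*U = 2*U²)
v(s(n)) + H = 2*(-24)² + 1752543 = 2*576 + 1752543 = 1152 + 1752543 = 1753695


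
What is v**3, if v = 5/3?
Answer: 125/27 ≈ 4.6296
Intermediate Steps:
v = 5/3 (v = 5*(1/3) = 5/3 ≈ 1.6667)
v**3 = (5/3)**3 = 125/27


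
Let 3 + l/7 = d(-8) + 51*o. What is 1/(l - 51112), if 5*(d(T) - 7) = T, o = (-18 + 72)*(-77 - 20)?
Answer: -5/9605306 ≈ -5.2055e-7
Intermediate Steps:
o = -5238 (o = 54*(-97) = -5238)
d(T) = 7 + T/5
l = -9349746/5 (l = -21 + 7*((7 + (⅕)*(-8)) + 51*(-5238)) = -21 + 7*((7 - 8/5) - 267138) = -21 + 7*(27/5 - 267138) = -21 + 7*(-1335663/5) = -21 - 9349641/5 = -9349746/5 ≈ -1.8700e+6)
1/(l - 51112) = 1/(-9349746/5 - 51112) = 1/(-9605306/5) = -5/9605306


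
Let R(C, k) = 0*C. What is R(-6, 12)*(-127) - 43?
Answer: -43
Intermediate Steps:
R(C, k) = 0
R(-6, 12)*(-127) - 43 = 0*(-127) - 43 = 0 - 43 = -43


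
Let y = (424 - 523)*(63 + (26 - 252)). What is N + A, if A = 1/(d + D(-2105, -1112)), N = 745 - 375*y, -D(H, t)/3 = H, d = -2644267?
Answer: -15961271509761/2637952 ≈ -6.0506e+6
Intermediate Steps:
D(H, t) = -3*H
y = 16137 (y = -99*(63 - 226) = -99*(-163) = 16137)
N = -6050630 (N = 745 - 375*16137 = 745 - 6051375 = -6050630)
A = -1/2637952 (A = 1/(-2644267 - 3*(-2105)) = 1/(-2644267 + 6315) = 1/(-2637952) = -1/2637952 ≈ -3.7908e-7)
N + A = -6050630 - 1/2637952 = -15961271509761/2637952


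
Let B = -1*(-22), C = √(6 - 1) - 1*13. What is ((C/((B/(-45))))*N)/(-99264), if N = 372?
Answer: -18135/181984 + 1395*√5/181984 ≈ -0.082511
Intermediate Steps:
C = -13 + √5 (C = √5 - 13 = -13 + √5 ≈ -10.764)
B = 22
((C/((B/(-45))))*N)/(-99264) = (((-13 + √5)/((22/(-45))))*372)/(-99264) = (((-13 + √5)/((22*(-1/45))))*372)*(-1/99264) = (((-13 + √5)/(-22/45))*372)*(-1/99264) = (((-13 + √5)*(-45/22))*372)*(-1/99264) = ((585/22 - 45*√5/22)*372)*(-1/99264) = (108810/11 - 8370*√5/11)*(-1/99264) = -18135/181984 + 1395*√5/181984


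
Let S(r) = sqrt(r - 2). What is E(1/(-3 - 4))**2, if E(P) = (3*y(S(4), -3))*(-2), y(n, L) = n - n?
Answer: 0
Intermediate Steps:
S(r) = sqrt(-2 + r)
y(n, L) = 0
E(P) = 0 (E(P) = (3*0)*(-2) = 0*(-2) = 0)
E(1/(-3 - 4))**2 = 0**2 = 0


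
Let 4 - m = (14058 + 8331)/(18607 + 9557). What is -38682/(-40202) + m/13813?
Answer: 2508676922393/2606626200844 ≈ 0.96242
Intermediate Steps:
m = 30089/9388 (m = 4 - (14058 + 8331)/(18607 + 9557) = 4 - 22389/28164 = 4 - 1*7463/9388 = 4 - 7463/9388 = 30089/9388 ≈ 3.2050)
-38682/(-40202) + m/13813 = -38682/(-40202) + (30089/9388)/13813 = -38682*(-1/40202) + (30089/9388)*(1/13813) = 19341/20101 + 30089/129676444 = 2508676922393/2606626200844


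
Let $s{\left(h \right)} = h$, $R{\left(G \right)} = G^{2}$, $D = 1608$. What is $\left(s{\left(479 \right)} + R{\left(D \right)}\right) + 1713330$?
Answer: $4299473$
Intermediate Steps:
$\left(s{\left(479 \right)} + R{\left(D \right)}\right) + 1713330 = \left(479 + 1608^{2}\right) + 1713330 = \left(479 + 2585664\right) + 1713330 = 2586143 + 1713330 = 4299473$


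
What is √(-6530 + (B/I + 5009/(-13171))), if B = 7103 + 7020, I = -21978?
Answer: 5*I*√2432274161247872898/96490746 ≈ 80.815*I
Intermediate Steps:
B = 14123
√(-6530 + (B/I + 5009/(-13171))) = √(-6530 + (14123/(-21978) + 5009/(-13171))) = √(-6530 + (14123*(-1/21978) + 5009*(-1/13171))) = √(-6530 + (-14123/21978 - 5009/13171)) = √(-6530 - 296101835/289472238) = √(-1890549815975/289472238) = 5*I*√2432274161247872898/96490746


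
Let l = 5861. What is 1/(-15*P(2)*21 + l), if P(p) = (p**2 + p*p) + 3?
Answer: 1/2396 ≈ 0.00041736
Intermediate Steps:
P(p) = 3 + 2*p**2 (P(p) = (p**2 + p**2) + 3 = 2*p**2 + 3 = 3 + 2*p**2)
1/(-15*P(2)*21 + l) = 1/(-15*(3 + 2*2**2)*21 + 5861) = 1/(-15*(3 + 2*4)*21 + 5861) = 1/(-15*(3 + 8)*21 + 5861) = 1/(-15*11*21 + 5861) = 1/(-165*21 + 5861) = 1/(-3465 + 5861) = 1/2396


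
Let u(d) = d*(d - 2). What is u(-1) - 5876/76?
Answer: -1412/19 ≈ -74.316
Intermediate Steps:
u(d) = d*(-2 + d)
u(-1) - 5876/76 = -(-2 - 1) - 5876/76 = -1*(-3) - 5876/76 = 3 - 52*113/76 = 3 - 1469/19 = -1412/19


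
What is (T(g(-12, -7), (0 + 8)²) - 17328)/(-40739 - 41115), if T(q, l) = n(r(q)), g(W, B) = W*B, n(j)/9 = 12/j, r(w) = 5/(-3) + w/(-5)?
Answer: 2400738/11336779 ≈ 0.21177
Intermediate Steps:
r(w) = -5/3 - w/5 (r(w) = 5*(-⅓) + w*(-⅕) = -5/3 - w/5)
n(j) = 108/j (n(j) = 9*(12/j) = 108/j)
g(W, B) = B*W
T(q, l) = 108/(-5/3 - q/5)
(T(g(-12, -7), (0 + 8)²) - 17328)/(-40739 - 41115) = (-1620/(25 + 3*(-7*(-12))) - 17328)/(-40739 - 41115) = (-1620/(25 + 3*84) - 17328)/(-81854) = (-1620/(25 + 252) - 17328)*(-1/81854) = (-1620/277 - 17328)*(-1/81854) = -4801476/277*(-1/81854) = 2400738/11336779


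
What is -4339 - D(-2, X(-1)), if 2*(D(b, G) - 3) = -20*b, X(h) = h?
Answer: -4362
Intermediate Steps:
D(b, G) = 3 - 10*b (D(b, G) = 3 + (-20*b)/2 = 3 - 10*b)
-4339 - D(-2, X(-1)) = -4339 - (3 - 10*(-2)) = -4339 - (3 + 20) = -4339 - 1*23 = -4339 - 23 = -4362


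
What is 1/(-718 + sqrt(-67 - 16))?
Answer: -718/515607 - I*sqrt(83)/515607 ≈ -0.0013925 - 1.7669e-5*I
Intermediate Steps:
1/(-718 + sqrt(-67 - 16)) = 1/(-718 + sqrt(-83)) = 1/(-718 + I*sqrt(83))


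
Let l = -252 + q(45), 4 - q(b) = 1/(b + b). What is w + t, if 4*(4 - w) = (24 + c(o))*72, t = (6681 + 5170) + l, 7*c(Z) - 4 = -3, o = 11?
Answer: 7038623/630 ≈ 11172.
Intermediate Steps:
q(b) = 4 - 1/(2*b) (q(b) = 4 - 1/(b + b) = 4 - 1/(2*b))
l = -22321/90 (l = -252 + (4 - ½/45) = -252 + (4 - ½*1/45) = -252 + (4 - 1/90) = -252 + 359/90 = -22321/90 ≈ -248.01)
c(Z) = ⅐ (c(Z) = 4/7 + (⅐)*(-3) = 4/7 - 3/7 = ⅐)
t = 1044269/90 (t = (6681 + 5170) - 22321/90 = 11851 - 22321/90 = 1044269/90 ≈ 11603.)
w = -3014/7 (w = 4 - (24 + ⅐)*72/4 = 4 - 169*72/28 = 4 - ¼*12168/7 = 4 - 3042/7 = -3014/7 ≈ -430.57)
w + t = -3014/7 + 1044269/90 = 7038623/630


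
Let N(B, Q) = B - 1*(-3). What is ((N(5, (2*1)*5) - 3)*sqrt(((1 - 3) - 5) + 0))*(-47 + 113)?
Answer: 330*I*sqrt(7) ≈ 873.1*I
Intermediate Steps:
N(B, Q) = 3 + B (N(B, Q) = B + 3 = 3 + B)
((N(5, (2*1)*5) - 3)*sqrt(((1 - 3) - 5) + 0))*(-47 + 113) = (((3 + 5) - 3)*sqrt(((1 - 3) - 5) + 0))*(-47 + 113) = ((8 - 3)*sqrt((-2 - 5) + 0))*66 = (5*sqrt(-7 + 0))*66 = (5*sqrt(-7))*66 = (5*(I*sqrt(7)))*66 = (5*I*sqrt(7))*66 = 330*I*sqrt(7)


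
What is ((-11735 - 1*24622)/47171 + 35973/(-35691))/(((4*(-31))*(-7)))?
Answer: -499083345/243557929958 ≈ -0.0020491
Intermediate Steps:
((-11735 - 1*24622)/47171 + 35973/(-35691))/(((4*(-31))*(-7))) = ((-11735 - 24622)*(1/47171) + 35973*(-1/35691))/((-124*(-7))) = (-36357*1/47171 - 11991/11897)/868 = (-36357/47171 - 11991/11897)*(1/868) = -998166690/561193387*1/868 = -499083345/243557929958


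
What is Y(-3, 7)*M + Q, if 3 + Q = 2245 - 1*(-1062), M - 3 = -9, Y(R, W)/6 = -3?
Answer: 3412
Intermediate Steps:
Y(R, W) = -18 (Y(R, W) = 6*(-3) = -18)
M = -6 (M = 3 - 9 = -6)
Q = 3304 (Q = -3 + (2245 - 1*(-1062)) = -3 + (2245 + 1062) = -3 + 3307 = 3304)
Y(-3, 7)*M + Q = -18*(-6) + 3304 = 108 + 3304 = 3412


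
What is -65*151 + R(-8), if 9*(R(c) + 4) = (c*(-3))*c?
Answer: -29521/3 ≈ -9840.3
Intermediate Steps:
R(c) = -4 - c²/3 (R(c) = -4 + ((c*(-3))*c)/9 = -4 + ((-3*c)*c)/9 = -4 + (-3*c²)/9 = -4 - c²/3)
-65*151 + R(-8) = -65*151 + (-4 - ⅓*(-8)²) = -9815 + (-4 - ⅓*64) = -9815 + (-4 - 64/3) = -9815 - 76/3 = -29521/3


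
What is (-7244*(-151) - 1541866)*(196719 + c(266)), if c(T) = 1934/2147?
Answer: -189225508763794/2147 ≈ -8.8135e+10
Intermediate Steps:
c(T) = 1934/2147 (c(T) = 1934*(1/2147) = 1934/2147)
(-7244*(-151) - 1541866)*(196719 + c(266)) = (-7244*(-151) - 1541866)*(196719 + 1934/2147) = (1093844 - 1541866)*(422357627/2147) = -448022*422357627/2147 = -189225508763794/2147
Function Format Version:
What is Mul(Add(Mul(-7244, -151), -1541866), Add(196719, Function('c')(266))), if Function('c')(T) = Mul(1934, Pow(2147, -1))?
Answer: Rational(-189225508763794, 2147) ≈ -8.8135e+10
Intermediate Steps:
Function('c')(T) = Rational(1934, 2147) (Function('c')(T) = Mul(1934, Rational(1, 2147)) = Rational(1934, 2147))
Mul(Add(Mul(-7244, -151), -1541866), Add(196719, Function('c')(266))) = Mul(Add(Mul(-7244, -151), -1541866), Add(196719, Rational(1934, 2147))) = Mul(Add(1093844, -1541866), Rational(422357627, 2147)) = Mul(-448022, Rational(422357627, 2147)) = Rational(-189225508763794, 2147)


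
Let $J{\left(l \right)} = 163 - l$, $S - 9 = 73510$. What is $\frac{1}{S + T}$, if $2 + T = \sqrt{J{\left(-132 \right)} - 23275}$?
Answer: $\frac{73517}{5404772269} - \frac{2 i \sqrt{5745}}{5404772269} \approx 1.3602 \cdot 10^{-5} - 2.8048 \cdot 10^{-8} i$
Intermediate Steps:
$S = 73519$ ($S = 9 + 73510 = 73519$)
$T = -2 + 2 i \sqrt{5745}$ ($T = -2 + \sqrt{\left(163 - -132\right) - 23275} = -2 + \sqrt{\left(163 + 132\right) - 23275} = -2 + \sqrt{295 - 23275} = -2 + \sqrt{-22980} = -2 + 2 i \sqrt{5745} \approx -2.0 + 151.59 i$)
$\frac{1}{S + T} = \frac{1}{73519 - \left(2 - 2 i \sqrt{5745}\right)} = \frac{1}{73517 + 2 i \sqrt{5745}}$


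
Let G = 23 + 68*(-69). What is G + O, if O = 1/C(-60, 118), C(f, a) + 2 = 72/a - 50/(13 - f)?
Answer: -41726491/8936 ≈ -4669.5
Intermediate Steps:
C(f, a) = -2 - 50/(13 - f) + 72/a (C(f, a) = -2 + (72/a - 50/(13 - f)) = -2 + (-50/(13 - f) + 72/a) = -2 - 50/(13 - f) + 72/a)
G = -4669 (G = 23 - 4692 = -4669)
O = -4307/8936 (O = 1/(2*(-468 + 36*(-60) + 38*118 - 1*118*(-60))/(118*(-13 - 60))) = 1/(2*(1/118)*(-468 - 2160 + 4484 + 7080)/(-73)) = 1/(2*(1/118)*(-1/73)*8936) = 1/(-8936/4307) = -4307/8936 ≈ -0.48198)
G + O = -4669 - 4307/8936 = -41726491/8936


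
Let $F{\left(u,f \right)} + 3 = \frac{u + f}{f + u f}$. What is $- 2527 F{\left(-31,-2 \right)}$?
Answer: $\frac{179417}{20} \approx 8970.8$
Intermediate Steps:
$F{\left(u,f \right)} = -3 + \frac{f + u}{f + f u}$ ($F{\left(u,f \right)} = -3 + \frac{u + f}{f + u f} = -3 + \frac{f + u}{f + f u}$)
$- 2527 F{\left(-31,-2 \right)} = - 2527 \frac{-31 - -4 - \left(-6\right) \left(-31\right)}{\left(-2\right) \left(1 - 31\right)} = - 2527 \left(- \frac{-31 + 4 - 186}{2 \left(-30\right)}\right) = - 2527 \left(\left(- \frac{1}{2}\right) \left(- \frac{1}{30}\right) \left(-213\right)\right) = \left(-2527\right) \left(- \frac{71}{20}\right) = \frac{179417}{20}$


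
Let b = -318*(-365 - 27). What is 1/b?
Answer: 1/124656 ≈ 8.0221e-6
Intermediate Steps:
b = 124656 (b = -318*(-392) = 124656)
1/b = 1/124656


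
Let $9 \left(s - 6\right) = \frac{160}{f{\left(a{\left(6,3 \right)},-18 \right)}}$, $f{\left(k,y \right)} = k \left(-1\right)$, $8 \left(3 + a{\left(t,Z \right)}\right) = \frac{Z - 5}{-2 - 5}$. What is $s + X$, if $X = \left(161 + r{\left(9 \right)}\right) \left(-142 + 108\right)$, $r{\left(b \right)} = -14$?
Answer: $- \frac{3724544}{747} \approx -4986.0$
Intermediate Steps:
$a{\left(t,Z \right)} = - \frac{163}{56} - \frac{Z}{56}$ ($a{\left(t,Z \right)} = -3 + \frac{\left(Z - 5\right) \frac{1}{-2 - 5}}{8} = -3 + \frac{\left(-5 + Z\right) \frac{1}{-7}}{8} = -3 + \frac{\left(-5 + Z\right) \left(- \frac{1}{7}\right)}{8} = -3 + \frac{\frac{5}{7} - \frac{Z}{7}}{8} = -3 - \left(- \frac{5}{56} + \frac{Z}{56}\right) = - \frac{163}{56} - \frac{Z}{56}$)
$f{\left(k,y \right)} = - k$
$s = \frac{8962}{747}$ ($s = 6 + \frac{160 \frac{1}{\left(-1\right) \left(- \frac{163}{56} - \frac{3}{56}\right)}}{9} = 6 + \frac{160 \frac{1}{\left(-1\right) \left(- \frac{83}{28}\right)}}{9} = 6 + \frac{160 \frac{1}{\frac{83}{28}}}{9} = 6 + \frac{160 \cdot \frac{28}{83}}{9} = 6 + \frac{1}{9} \cdot \frac{4480}{83} = 6 + \frac{4480}{747} = \frac{8962}{747} \approx 11.997$)
$X = -4998$ ($X = \left(161 - 14\right) \left(-142 + 108\right) = 147 \left(-34\right) = -4998$)
$s + X = \frac{8962}{747} - 4998 = - \frac{3724544}{747}$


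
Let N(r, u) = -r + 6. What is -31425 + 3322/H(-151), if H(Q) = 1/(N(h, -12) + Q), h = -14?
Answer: -466607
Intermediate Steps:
N(r, u) = 6 - r
H(Q) = 1/(20 + Q) (H(Q) = 1/((6 - 1*(-14)) + Q) = 1/((6 + 14) + Q) = 1/(20 + Q))
-31425 + 3322/H(-151) = -31425 + 3322/(1/(20 - 151)) = -31425 + 3322/(1/(-131)) = -31425 + 3322/(-1/131) = -31425 + 3322*(-131) = -31425 - 435182 = -466607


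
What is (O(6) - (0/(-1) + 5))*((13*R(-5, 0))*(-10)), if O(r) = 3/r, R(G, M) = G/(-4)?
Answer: 2925/4 ≈ 731.25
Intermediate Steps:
R(G, M) = -G/4 (R(G, M) = G*(-¼) = -G/4)
(O(6) - (0/(-1) + 5))*((13*R(-5, 0))*(-10)) = (3/6 - (0/(-1) + 5))*((13*(-¼*(-5)))*(-10)) = (3*(⅙) - (-1*0 + 5))*((13*(5/4))*(-10)) = (½ - (0 + 5))*((65/4)*(-10)) = (½ - 1*5)*(-325/2) = (½ - 5)*(-325/2) = -9/2*(-325/2) = 2925/4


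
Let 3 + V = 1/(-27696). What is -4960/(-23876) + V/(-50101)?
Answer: 1721116605281/8282568259824 ≈ 0.20780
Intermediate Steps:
V = -83089/27696 (V = -3 + 1/(-27696) = -3 - 1/27696 = -83089/27696 ≈ -3.0000)
-4960/(-23876) + V/(-50101) = -4960/(-23876) - 83089/27696/(-50101) = -4960*(-1/23876) - 83089/27696*(-1/50101) = 1240/5969 + 83089/1387597296 = 1721116605281/8282568259824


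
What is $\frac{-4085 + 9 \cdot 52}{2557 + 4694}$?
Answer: $- \frac{3617}{7251} \approx -0.49883$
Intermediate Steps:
$\frac{-4085 + 9 \cdot 52}{2557 + 4694} = \frac{-4085 + 468}{7251} = \left(-3617\right) \frac{1}{7251} = - \frac{3617}{7251}$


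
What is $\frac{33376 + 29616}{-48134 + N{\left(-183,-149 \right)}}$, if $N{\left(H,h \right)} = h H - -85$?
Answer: $- \frac{31496}{10391} \approx -3.0311$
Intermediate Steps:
$N{\left(H,h \right)} = 85 + H h$ ($N{\left(H,h \right)} = H h + 85 = 85 + H h$)
$\frac{33376 + 29616}{-48134 + N{\left(-183,-149 \right)}} = \frac{33376 + 29616}{-48134 + \left(85 - -27267\right)} = \frac{62992}{-48134 + \left(85 + 27267\right)} = \frac{62992}{-48134 + 27352} = \frac{62992}{-20782} = 62992 \left(- \frac{1}{20782}\right) = - \frac{31496}{10391}$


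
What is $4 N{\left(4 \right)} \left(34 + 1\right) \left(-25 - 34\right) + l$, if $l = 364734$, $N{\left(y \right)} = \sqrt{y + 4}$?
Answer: $364734 - 16520 \sqrt{2} \approx 3.4137 \cdot 10^{5}$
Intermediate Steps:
$N{\left(y \right)} = \sqrt{4 + y}$
$4 N{\left(4 \right)} \left(34 + 1\right) \left(-25 - 34\right) + l = 4 \sqrt{4 + 4} \left(34 + 1\right) \left(-25 - 34\right) + 364734 = 4 \sqrt{8} \cdot 35 \left(-59\right) + 364734 = 4 \cdot 2 \sqrt{2} \left(-2065\right) + 364734 = 8 \sqrt{2} \left(-2065\right) + 364734 = - 16520 \sqrt{2} + 364734 = 364734 - 16520 \sqrt{2}$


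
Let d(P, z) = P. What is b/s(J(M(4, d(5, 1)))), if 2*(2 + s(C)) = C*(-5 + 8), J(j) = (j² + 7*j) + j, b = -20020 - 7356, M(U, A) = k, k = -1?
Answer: 54752/25 ≈ 2190.1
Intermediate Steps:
M(U, A) = -1
b = -27376
J(j) = j² + 8*j
s(C) = -2 + 3*C/2 (s(C) = -2 + (C*(-5 + 8))/2 = -2 + (C*3)/2 = -2 + (3*C)/2 = -2 + 3*C/2)
b/s(J(M(4, d(5, 1)))) = -27376/(-2 + 3*(-(8 - 1))/2) = -27376/(-2 + 3*(-1*7)/2) = -27376/(-2 + (3/2)*(-7)) = -27376/(-2 - 21/2) = -27376/(-25/2) = -27376*(-2/25) = 54752/25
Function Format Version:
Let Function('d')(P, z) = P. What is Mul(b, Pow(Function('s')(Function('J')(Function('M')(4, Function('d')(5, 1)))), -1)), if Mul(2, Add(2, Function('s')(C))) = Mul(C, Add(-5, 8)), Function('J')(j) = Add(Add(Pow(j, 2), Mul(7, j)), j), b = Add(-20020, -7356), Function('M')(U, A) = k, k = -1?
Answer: Rational(54752, 25) ≈ 2190.1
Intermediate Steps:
Function('M')(U, A) = -1
b = -27376
Function('J')(j) = Add(Pow(j, 2), Mul(8, j))
Function('s')(C) = Add(-2, Mul(Rational(3, 2), C)) (Function('s')(C) = Add(-2, Mul(Rational(1, 2), Mul(C, Add(-5, 8)))) = Add(-2, Mul(Rational(1, 2), Mul(C, 3))) = Add(-2, Mul(Rational(1, 2), Mul(3, C))) = Add(-2, Mul(Rational(3, 2), C)))
Mul(b, Pow(Function('s')(Function('J')(Function('M')(4, Function('d')(5, 1)))), -1)) = Mul(-27376, Pow(Add(-2, Mul(Rational(3, 2), Mul(-1, Add(8, -1)))), -1)) = Mul(-27376, Pow(Add(-2, Mul(Rational(3, 2), Mul(-1, 7))), -1)) = Mul(-27376, Pow(Add(-2, Mul(Rational(3, 2), -7)), -1)) = Mul(-27376, Pow(Add(-2, Rational(-21, 2)), -1)) = Mul(-27376, Pow(Rational(-25, 2), -1)) = Mul(-27376, Rational(-2, 25)) = Rational(54752, 25)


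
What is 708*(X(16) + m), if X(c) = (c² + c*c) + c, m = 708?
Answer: 875088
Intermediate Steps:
X(c) = c + 2*c² (X(c) = (c² + c²) + c = 2*c² + c = c + 2*c²)
708*(X(16) + m) = 708*(16*(1 + 2*16) + 708) = 708*(16*(1 + 32) + 708) = 708*(16*33 + 708) = 708*(528 + 708) = 708*1236 = 875088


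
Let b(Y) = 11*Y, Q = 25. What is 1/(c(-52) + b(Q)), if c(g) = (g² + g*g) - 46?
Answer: 1/5637 ≈ 0.00017740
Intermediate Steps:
c(g) = -46 + 2*g² (c(g) = (g² + g²) - 46 = 2*g² - 46 = -46 + 2*g²)
1/(c(-52) + b(Q)) = 1/((-46 + 2*(-52)²) + 11*25) = 1/((-46 + 2*2704) + 275) = 1/((-46 + 5408) + 275) = 1/(5362 + 275) = 1/5637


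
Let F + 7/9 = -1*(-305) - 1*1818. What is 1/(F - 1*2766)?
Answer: -9/38518 ≈ -0.00023366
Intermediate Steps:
F = -13624/9 (F = -7/9 + (-1*(-305) - 1*1818) = -7/9 + (305 - 1818) = -7/9 - 1513 = -13624/9 ≈ -1513.8)
1/(F - 1*2766) = 1/(-13624/9 - 1*2766) = 1/(-13624/9 - 2766) = 1/(-38518/9) = -9/38518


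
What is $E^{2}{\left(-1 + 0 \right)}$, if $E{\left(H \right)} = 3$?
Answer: $9$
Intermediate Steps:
$E^{2}{\left(-1 + 0 \right)} = 3^{2} = 9$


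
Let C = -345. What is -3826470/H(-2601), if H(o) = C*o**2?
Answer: 255098/155599623 ≈ 0.0016395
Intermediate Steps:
H(o) = -345*o**2
-3826470/H(-2601) = -3826470/((-345*(-2601)**2)) = -3826470/((-345*6765201)) = -3826470/(-2333994345) = -3826470*(-1/2333994345) = 255098/155599623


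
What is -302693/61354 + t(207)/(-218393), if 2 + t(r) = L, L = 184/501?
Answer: -33119072019277/6713041345122 ≈ -4.9335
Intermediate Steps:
L = 184/501 (L = 184*(1/501) = 184/501 ≈ 0.36727)
t(r) = -818/501 (t(r) = -2 + 184/501 = -818/501)
-302693/61354 + t(207)/(-218393) = -302693/61354 - 818/501/(-218393) = -302693*1/61354 - 818/501*(-1/218393) = -302693/61354 + 818/109414893 = -33119072019277/6713041345122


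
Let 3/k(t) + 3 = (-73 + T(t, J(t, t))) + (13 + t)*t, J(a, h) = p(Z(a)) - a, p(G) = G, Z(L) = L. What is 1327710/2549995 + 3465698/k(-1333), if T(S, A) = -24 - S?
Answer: 1037402018222052704/509999 ≈ 2.0341e+12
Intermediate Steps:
J(a, h) = 0 (J(a, h) = a - a = 0)
k(t) = 3/(-100 - t + t*(13 + t)) (k(t) = 3/(-3 + ((-73 + (-24 - t)) + (13 + t)*t)) = 3/(-3 + ((-97 - t) + t*(13 + t))) = 3/(-3 + (-97 - t + t*(13 + t))) = 3/(-100 - t + t*(13 + t)))
1327710/2549995 + 3465698/k(-1333) = 1327710/2549995 + 3465698/((3/(-100 + (-1333)² + 12*(-1333)))) = 1327710*(1/2549995) + 3465698/((3/(-100 + 1776889 - 15996))) = 265542/509999 + 3465698/((3/1760793)) = 265542/509999 + 3465698/((3*(1/1760793))) = 265542/509999 + 3465698/(1/586931) = 265542/509999 + 3465698*586931 = 265542/509999 + 2034125592838 = 1037402018222052704/509999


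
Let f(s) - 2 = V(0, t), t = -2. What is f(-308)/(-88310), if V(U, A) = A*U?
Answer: -1/44155 ≈ -2.2647e-5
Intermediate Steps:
f(s) = 2 (f(s) = 2 - 2*0 = 2 + 0 = 2)
f(-308)/(-88310) = 2/(-88310) = 2*(-1/88310) = -1/44155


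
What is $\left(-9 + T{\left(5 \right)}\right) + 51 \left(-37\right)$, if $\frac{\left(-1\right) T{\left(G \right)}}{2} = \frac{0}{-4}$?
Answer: $-1896$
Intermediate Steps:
$T{\left(G \right)} = 0$ ($T{\left(G \right)} = - 2 \frac{0}{-4} = - 2 \cdot 0 \left(- \frac{1}{4}\right) = \left(-2\right) 0 = 0$)
$\left(-9 + T{\left(5 \right)}\right) + 51 \left(-37\right) = \left(-9 + 0\right) + 51 \left(-37\right) = -9 - 1887 = -1896$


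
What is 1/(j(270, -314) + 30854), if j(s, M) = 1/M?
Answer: 314/9688155 ≈ 3.2411e-5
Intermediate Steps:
1/(j(270, -314) + 30854) = 1/(1/(-314) + 30854) = 1/(-1/314 + 30854) = 1/(9688155/314) = 314/9688155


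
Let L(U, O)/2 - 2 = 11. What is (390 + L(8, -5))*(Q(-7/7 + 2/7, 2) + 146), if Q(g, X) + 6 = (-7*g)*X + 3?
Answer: 63648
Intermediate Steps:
L(U, O) = 26 (L(U, O) = 4 + 2*11 = 4 + 22 = 26)
Q(g, X) = -3 - 7*X*g (Q(g, X) = -6 + ((-7*g)*X + 3) = -6 + (-7*X*g + 3) = -6 + (3 - 7*X*g) = -3 - 7*X*g)
(390 + L(8, -5))*(Q(-7/7 + 2/7, 2) + 146) = (390 + 26)*((-3 - 7*2*(-7/7 + 2/7)) + 146) = 416*((-3 - 7*2*(-7*1/7 + 2*(1/7))) + 146) = 416*((-3 - 7*2*(-1 + 2/7)) + 146) = 416*((-3 - 7*2*(-5/7)) + 146) = 416*((-3 + 10) + 146) = 416*(7 + 146) = 416*153 = 63648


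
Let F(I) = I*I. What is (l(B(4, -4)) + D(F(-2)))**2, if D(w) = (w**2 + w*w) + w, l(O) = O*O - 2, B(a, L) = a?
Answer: 2500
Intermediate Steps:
l(O) = -2 + O**2 (l(O) = O**2 - 2 = -2 + O**2)
F(I) = I**2
D(w) = w + 2*w**2 (D(w) = (w**2 + w**2) + w = 2*w**2 + w = w + 2*w**2)
(l(B(4, -4)) + D(F(-2)))**2 = ((-2 + 4**2) + (-2)**2*(1 + 2*(-2)**2))**2 = ((-2 + 16) + 4*(1 + 2*4))**2 = (14 + 4*(1 + 8))**2 = (14 + 4*9)**2 = (14 + 36)**2 = 50**2 = 2500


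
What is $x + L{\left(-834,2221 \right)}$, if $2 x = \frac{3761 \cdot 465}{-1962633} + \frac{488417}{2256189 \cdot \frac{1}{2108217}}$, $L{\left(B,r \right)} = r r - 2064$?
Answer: $\frac{149309015850317575}{28941640429} \approx 5.159 \cdot 10^{6}$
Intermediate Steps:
$L{\left(B,r \right)} = -2064 + r^{2}$ ($L{\left(B,r \right)} = r^{2} - 2064 = -2064 + r^{2}$)
$x = \frac{6604240880734242}{28941640429}$ ($x = \frac{\frac{3761 \cdot 465}{-1962633} + \frac{488417}{2256189 \cdot \frac{1}{2108217}}}{2} = \frac{1748865 \left(- \frac{1}{1962633}\right) + \frac{488417}{2256189 \cdot \frac{1}{2108217}}}{2} = \frac{- \frac{582955}{654211} + \frac{488417}{\frac{752063}{702739}}}{2} = \frac{- \frac{582955}{654211} + 488417 \cdot \frac{702739}{752063}}{2} = \frac{- \frac{582955}{654211} + \frac{343229674163}{752063}}{2} = \frac{1}{2} \cdot \frac{13208481761468484}{28941640429} = \frac{6604240880734242}{28941640429} \approx 2.2819 \cdot 10^{5}$)
$x + L{\left(-834,2221 \right)} = \frac{6604240880734242}{28941640429} - \left(2064 - 2221^{2}\right) = \frac{6604240880734242}{28941640429} + \left(-2064 + 4932841\right) = \frac{6604240880734242}{28941640429} + 4930777 = \frac{149309015850317575}{28941640429}$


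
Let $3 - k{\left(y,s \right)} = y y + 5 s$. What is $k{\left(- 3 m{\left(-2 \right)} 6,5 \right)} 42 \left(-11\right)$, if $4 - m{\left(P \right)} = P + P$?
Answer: $9590196$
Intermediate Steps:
$m{\left(P \right)} = 4 - 2 P$ ($m{\left(P \right)} = 4 - \left(P + P\right) = 4 - 2 P$)
$k{\left(y,s \right)} = 3 - y^{2} - 5 s$ ($k{\left(y,s \right)} = 3 - \left(y y + 5 s\right) = 3 - \left(y^{2} + 5 s\right) = 3 - y^{2} - 5 s$)
$k{\left(- 3 m{\left(-2 \right)} 6,5 \right)} 42 \left(-11\right) = \left(3 - \left(- 3 \left(4 - -4\right) 6\right)^{2} - 25\right) 42 \left(-11\right) = \left(3 - \left(- 3 \left(4 + 4\right) 6\right)^{2} - 25\right) 42 \left(-11\right) = \left(3 - \left(\left(-3\right) 8 \cdot 6\right)^{2} - 25\right) 42 \left(-11\right) = \left(3 - \left(\left(-24\right) 6\right)^{2} - 25\right) 42 \left(-11\right) = \left(3 - \left(-144\right)^{2} - 25\right) 42 \left(-11\right) = \left(3 - 20736 - 25\right) 42 \left(-11\right) = \left(-20758\right) 42 \left(-11\right) = \left(-871836\right) \left(-11\right) = 9590196$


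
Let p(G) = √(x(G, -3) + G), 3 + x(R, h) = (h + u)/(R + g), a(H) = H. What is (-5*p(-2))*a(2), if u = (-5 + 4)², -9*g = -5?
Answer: -10*I*√611/13 ≈ -19.014*I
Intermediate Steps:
g = 5/9 (g = -⅑*(-5) = 5/9 ≈ 0.55556)
u = 1 (u = (-1)² = 1)
x(R, h) = -3 + (1 + h)/(5/9 + R) (x(R, h) = -3 + (h + 1)/(R + 5/9) = -3 + (1 + h)/(5/9 + R))
p(G) = √(G + 3*(-11 - 9*G)/(5 + 9*G)) (p(G) = √(3*(-2 - 9*G + 3*(-3))/(5 + 9*G) + G) = √(3*(-2 - 9*G - 9)/(5 + 9*G) + G) = √(3*(-11 - 9*G)/(5 + 9*G) + G) = √(G + 3*(-11 - 9*G)/(5 + 9*G)))
(-5*p(-2))*a(2) = -5*√(-33 - 22*(-2) + 9*(-2)²)*(I*√13/13)*2 = -5*√(-33 + 44 + 9*4)*(I*√13/13)*2 = -5*√(-33 + 44 + 36)*(I*√13/13)*2 = -5*I*√611/13*2 = -10*I*√611/13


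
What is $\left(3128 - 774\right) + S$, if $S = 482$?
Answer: $2836$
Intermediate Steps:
$\left(3128 - 774\right) + S = \left(3128 - 774\right) + 482 = 2354 + 482 = 2836$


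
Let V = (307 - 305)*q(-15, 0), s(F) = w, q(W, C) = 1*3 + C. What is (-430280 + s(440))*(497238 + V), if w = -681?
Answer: -214292771484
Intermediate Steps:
q(W, C) = 3 + C
s(F) = -681
V = 6 (V = (307 - 305)*(3 + 0) = 2*3 = 6)
(-430280 + s(440))*(497238 + V) = (-430280 - 681)*(497238 + 6) = -430961*497244 = -214292771484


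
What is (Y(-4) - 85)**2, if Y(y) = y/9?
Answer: 591361/81 ≈ 7300.8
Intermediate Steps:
Y(y) = y/9 (Y(y) = y*(1/9) = y/9)
(Y(-4) - 85)**2 = ((1/9)*(-4) - 85)**2 = (-4/9 - 85)**2 = (-769/9)**2 = 591361/81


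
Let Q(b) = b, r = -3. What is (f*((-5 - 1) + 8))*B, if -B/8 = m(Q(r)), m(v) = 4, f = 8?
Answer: -512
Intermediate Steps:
B = -32 (B = -8*4 = -32)
(f*((-5 - 1) + 8))*B = (8*((-5 - 1) + 8))*(-32) = (8*(-6 + 8))*(-32) = (8*2)*(-32) = 16*(-32) = -512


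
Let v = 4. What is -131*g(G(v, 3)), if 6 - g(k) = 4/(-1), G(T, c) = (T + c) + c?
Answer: -1310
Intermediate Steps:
G(T, c) = T + 2*c
g(k) = 10 (g(k) = 6 - 4/(-1) = 6 - 4*(-1) = 6 - 1*(-4) = 6 + 4 = 10)
-131*g(G(v, 3)) = -131*10 = -1310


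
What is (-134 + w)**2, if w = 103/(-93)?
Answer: 157879225/8649 ≈ 18254.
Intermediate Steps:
w = -103/93 (w = 103*(-1/93) = -103/93 ≈ -1.1075)
(-134 + w)**2 = (-134 - 103/93)**2 = (-12565/93)**2 = 157879225/8649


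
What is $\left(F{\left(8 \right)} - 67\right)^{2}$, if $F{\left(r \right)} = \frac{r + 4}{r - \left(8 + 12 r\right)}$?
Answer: $\frac{288369}{64} \approx 4505.8$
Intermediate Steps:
$F{\left(r \right)} = \frac{4 + r}{-8 - 11 r}$ ($F{\left(r \right)} = \frac{4 + r}{r - \left(8 + 12 r\right)} = \frac{4 + r}{-8 - 11 r}$)
$\left(F{\left(8 \right)} - 67\right)^{2} = \left(\frac{-4 - 8}{8 + 11 \cdot 8} - 67\right)^{2} = \left(\frac{-4 - 8}{8 + 88} - 67\right)^{2} = \left(\frac{1}{96} \left(-12\right) - 67\right)^{2} = \left(- \frac{1}{8} - 67\right)^{2} = \left(- \frac{537}{8}\right)^{2} = \frac{288369}{64}$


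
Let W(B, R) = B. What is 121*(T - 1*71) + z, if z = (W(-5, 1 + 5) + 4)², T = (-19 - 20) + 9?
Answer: -12220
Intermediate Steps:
T = -30 (T = -39 + 9 = -30)
z = 1 (z = (-5 + 4)² = (-1)² = 1)
121*(T - 1*71) + z = 121*(-30 - 1*71) + 1 = 121*(-30 - 71) + 1 = 121*(-101) + 1 = -12221 + 1 = -12220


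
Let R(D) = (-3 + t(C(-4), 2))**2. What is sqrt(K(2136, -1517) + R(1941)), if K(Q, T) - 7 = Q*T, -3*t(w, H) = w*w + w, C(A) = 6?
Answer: 4*I*sqrt(202501) ≈ 1800.0*I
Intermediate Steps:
t(w, H) = -w/3 - w**2/3 (t(w, H) = -(w*w + w)/3 = -(w**2 + w)/3 = -(w + w**2)/3 = -w/3 - w**2/3)
R(D) = 289 (R(D) = (-3 - 1/3*6*(1 + 6))**2 = (-3 - 1/3*6*7)**2 = (-3 - 14)**2 = (-17)**2 = 289)
K(Q, T) = 7 + Q*T
sqrt(K(2136, -1517) + R(1941)) = sqrt((7 + 2136*(-1517)) + 289) = sqrt((7 - 3240312) + 289) = sqrt(-3240305 + 289) = sqrt(-3240016) = 4*I*sqrt(202501)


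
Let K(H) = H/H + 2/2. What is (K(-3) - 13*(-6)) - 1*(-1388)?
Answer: 1468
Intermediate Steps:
K(H) = 2 (K(H) = 1 + 2*(½) = 1 + 1 = 2)
(K(-3) - 13*(-6)) - 1*(-1388) = (2 - 13*(-6)) - 1*(-1388) = (2 + 78) + 1388 = 80 + 1388 = 1468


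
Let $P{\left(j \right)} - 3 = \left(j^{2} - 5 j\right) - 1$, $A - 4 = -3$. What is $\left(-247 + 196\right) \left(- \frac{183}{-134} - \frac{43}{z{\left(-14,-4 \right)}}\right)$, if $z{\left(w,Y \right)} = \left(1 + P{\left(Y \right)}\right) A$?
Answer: $- \frac{23375}{1742} \approx -13.418$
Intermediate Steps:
$A = 1$ ($A = 4 - 3 = 1$)
$P{\left(j \right)} = 2 + j^{2} - 5 j$ ($P{\left(j \right)} = 3 - \left(1 - j^{2} + 5 j\right) = 2 + j^{2} - 5 j$)
$z{\left(w,Y \right)} = 3 + Y^{2} - 5 Y$ ($z{\left(w,Y \right)} = \left(1 + \left(2 + Y^{2} - 5 Y\right)\right) 1 = \left(3 + Y^{2} - 5 Y\right) 1 = 3 + Y^{2} - 5 Y$)
$\left(-247 + 196\right) \left(- \frac{183}{-134} - \frac{43}{z{\left(-14,-4 \right)}}\right) = \left(-247 + 196\right) \left(- \frac{183}{-134} - \frac{43}{3 + \left(-4\right)^{2} - -20}\right) = - 51 \left(\left(-183\right) \left(- \frac{1}{134}\right) - \frac{43}{3 + 16 + 20}\right) = - 51 \left(\frac{183}{134} - \frac{43}{39}\right) = \left(-51\right) \frac{1375}{5226} = - \frac{23375}{1742}$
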